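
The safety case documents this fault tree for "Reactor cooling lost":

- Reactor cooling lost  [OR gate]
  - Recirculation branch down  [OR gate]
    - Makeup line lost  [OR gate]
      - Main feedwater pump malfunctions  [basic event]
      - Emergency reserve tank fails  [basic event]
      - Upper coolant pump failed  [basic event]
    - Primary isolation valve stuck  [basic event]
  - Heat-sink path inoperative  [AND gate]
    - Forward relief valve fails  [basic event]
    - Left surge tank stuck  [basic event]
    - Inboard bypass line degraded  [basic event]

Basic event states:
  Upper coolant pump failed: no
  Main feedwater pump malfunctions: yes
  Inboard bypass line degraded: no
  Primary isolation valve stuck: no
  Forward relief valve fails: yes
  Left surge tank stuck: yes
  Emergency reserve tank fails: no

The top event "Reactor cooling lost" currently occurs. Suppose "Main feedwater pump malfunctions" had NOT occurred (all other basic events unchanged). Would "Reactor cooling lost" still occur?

Counterfactual: set "Main feedwater pump malfunctions" to not occurred.
Makeup line lost [OR]: Main feedwater pump malfunctions=not, Emergency reserve tank fails=not, Upper coolant pump failed=not → no input occurs → does not occur.
Recirculation branch down [OR]: Makeup line lost=not, Primary isolation valve stuck=not → no input occurs → does not occur.
Heat-sink path inoperative [AND]: Forward relief valve fails=occurs, Left surge tank stuck=occurs, Inboard bypass line degraded=not → not all inputs occur → does not occur.
Reactor cooling lost [OR]: Recirculation branch down=not, Heat-sink path inoperative=not → no input occurs → does not occur.

No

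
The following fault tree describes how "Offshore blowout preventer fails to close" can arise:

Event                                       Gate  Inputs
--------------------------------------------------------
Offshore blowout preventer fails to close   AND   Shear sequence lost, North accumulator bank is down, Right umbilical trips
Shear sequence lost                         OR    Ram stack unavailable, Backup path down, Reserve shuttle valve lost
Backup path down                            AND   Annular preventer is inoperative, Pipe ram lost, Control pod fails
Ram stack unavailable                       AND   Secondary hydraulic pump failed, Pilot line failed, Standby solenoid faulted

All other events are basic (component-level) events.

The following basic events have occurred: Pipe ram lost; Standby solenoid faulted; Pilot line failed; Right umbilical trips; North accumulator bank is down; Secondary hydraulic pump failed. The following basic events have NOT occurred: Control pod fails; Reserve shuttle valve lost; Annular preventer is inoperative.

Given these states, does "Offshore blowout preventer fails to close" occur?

Yes

Ram stack unavailable [AND]: Secondary hydraulic pump failed=occurs, Pilot line failed=occurs, Standby solenoid faulted=occurs → all inputs occur → occurs.
Backup path down [AND]: Annular preventer is inoperative=not, Pipe ram lost=occurs, Control pod fails=not → not all inputs occur → does not occur.
Shear sequence lost [OR]: Ram stack unavailable=occurs, Backup path down=not, Reserve shuttle valve lost=not → at least one input occurs → occurs.
Offshore blowout preventer fails to close [AND]: Shear sequence lost=occurs, North accumulator bank is down=occurs, Right umbilical trips=occurs → all inputs occur → occurs.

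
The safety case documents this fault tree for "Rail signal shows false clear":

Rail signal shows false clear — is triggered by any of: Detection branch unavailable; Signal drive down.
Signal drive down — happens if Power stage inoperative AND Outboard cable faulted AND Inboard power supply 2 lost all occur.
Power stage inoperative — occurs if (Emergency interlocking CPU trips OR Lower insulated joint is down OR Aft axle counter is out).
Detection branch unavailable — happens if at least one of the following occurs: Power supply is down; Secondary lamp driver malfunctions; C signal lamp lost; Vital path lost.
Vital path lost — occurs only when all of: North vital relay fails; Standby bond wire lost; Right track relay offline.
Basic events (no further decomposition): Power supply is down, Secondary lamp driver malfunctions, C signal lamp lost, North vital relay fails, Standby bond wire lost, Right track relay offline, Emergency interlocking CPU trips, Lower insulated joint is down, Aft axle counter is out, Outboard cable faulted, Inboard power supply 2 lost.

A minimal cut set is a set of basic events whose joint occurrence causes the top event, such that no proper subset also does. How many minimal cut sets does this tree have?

7

Vital path lost [AND]: one cut set from each child combined → 1 × 1 × 1 = 1 cut set(s).
Detection branch unavailable [OR]: union of children's cut sets → 4 cut set(s).
Power stage inoperative [OR]: union of children's cut sets → 3 cut set(s).
Signal drive down [AND]: one cut set from each child combined → 3 × 1 × 1 = 3 cut set(s).
Rail signal shows false clear [OR]: union of children's cut sets → 7 cut set(s).
Minimal cut sets: {Power supply is down}; {Secondary lamp driver malfunctions}; {C signal lamp lost}; {North vital relay fails, Right track relay offline, Standby bond wire lost}; {Emergency interlocking CPU trips, Inboard power supply 2 lost, Outboard cable faulted}; {Inboard power supply 2 lost, Lower insulated joint is down, Outboard cable faulted}; {Aft axle counter is out, Inboard power supply 2 lost, Outboard cable faulted}.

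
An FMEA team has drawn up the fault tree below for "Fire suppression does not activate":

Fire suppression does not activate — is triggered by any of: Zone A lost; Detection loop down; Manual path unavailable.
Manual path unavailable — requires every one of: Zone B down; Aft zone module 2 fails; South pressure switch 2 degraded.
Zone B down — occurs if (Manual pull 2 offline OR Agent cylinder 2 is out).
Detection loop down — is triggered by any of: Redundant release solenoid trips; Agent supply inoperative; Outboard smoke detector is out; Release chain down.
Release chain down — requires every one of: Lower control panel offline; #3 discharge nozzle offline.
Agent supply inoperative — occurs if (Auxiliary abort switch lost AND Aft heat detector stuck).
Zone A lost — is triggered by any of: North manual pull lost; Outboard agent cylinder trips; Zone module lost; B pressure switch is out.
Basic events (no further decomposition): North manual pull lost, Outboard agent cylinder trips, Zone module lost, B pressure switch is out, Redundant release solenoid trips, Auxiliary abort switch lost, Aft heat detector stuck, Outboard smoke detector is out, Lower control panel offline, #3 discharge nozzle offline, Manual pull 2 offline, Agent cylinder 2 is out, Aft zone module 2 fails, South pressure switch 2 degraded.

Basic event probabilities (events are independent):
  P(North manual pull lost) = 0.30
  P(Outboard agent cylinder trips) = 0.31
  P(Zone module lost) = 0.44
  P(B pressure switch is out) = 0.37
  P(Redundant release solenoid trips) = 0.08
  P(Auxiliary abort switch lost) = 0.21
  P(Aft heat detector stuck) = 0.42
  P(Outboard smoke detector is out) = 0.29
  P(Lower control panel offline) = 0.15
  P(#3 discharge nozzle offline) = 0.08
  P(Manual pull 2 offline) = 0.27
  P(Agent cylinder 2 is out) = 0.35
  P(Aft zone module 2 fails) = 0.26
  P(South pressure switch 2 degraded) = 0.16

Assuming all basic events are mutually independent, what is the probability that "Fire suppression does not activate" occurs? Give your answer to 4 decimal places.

0.9019

P(Zone A lost) [OR] = 1 − (1−0.30) × (1−0.31) × (1−0.44) × (1−0.37) = 0.829598
P(Agent supply inoperative) [AND] = 0.21 × 0.42 = 0.088200
P(Release chain down) [AND] = 0.15 × 0.08 = 0.012000
P(Detection loop down) [OR] = 1 − (1−0.08) × (1−0.088200) × (1−0.29) × (1−0.012000) = 0.411559
P(Zone B down) [OR] = 1 − (1−0.27) × (1−0.35) = 0.525500
P(Manual path unavailable) [AND] = 0.525500 × 0.26 × 0.16 = 0.021861
P(Fire suppression does not activate) [OR] = 1 − (1−0.829598) × (1−0.411559) × (1−0.021861) = 0.901921
Rounded to 4 decimal places: P(Fire suppression does not activate) ≈ 0.9019.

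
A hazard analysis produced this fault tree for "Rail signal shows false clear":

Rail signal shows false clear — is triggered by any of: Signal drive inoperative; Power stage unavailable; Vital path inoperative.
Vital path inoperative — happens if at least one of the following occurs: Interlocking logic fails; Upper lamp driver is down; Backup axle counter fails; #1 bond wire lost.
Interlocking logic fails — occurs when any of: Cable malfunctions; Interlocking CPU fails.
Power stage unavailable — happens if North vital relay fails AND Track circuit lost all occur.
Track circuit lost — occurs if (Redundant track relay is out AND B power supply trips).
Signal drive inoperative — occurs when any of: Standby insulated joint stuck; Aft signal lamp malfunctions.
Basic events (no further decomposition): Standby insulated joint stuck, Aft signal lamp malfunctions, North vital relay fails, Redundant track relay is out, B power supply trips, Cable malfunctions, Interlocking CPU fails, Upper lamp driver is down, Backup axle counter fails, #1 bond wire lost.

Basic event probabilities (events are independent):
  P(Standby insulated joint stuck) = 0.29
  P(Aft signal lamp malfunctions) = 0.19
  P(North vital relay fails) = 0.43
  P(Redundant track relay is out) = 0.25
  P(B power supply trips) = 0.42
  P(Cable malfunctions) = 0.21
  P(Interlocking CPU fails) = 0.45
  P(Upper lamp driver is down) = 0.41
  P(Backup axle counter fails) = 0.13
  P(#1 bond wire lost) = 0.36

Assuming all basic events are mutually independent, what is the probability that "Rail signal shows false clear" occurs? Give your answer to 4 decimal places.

0.9216

P(Signal drive inoperative) [OR] = 1 − (1−0.29) × (1−0.19) = 0.424900
P(Track circuit lost) [AND] = 0.25 × 0.42 = 0.105000
P(Power stage unavailable) [AND] = 0.43 × 0.105000 = 0.045150
P(Interlocking logic fails) [OR] = 1 − (1−0.21) × (1−0.45) = 0.565500
P(Vital path inoperative) [OR] = 1 − (1−0.565500) × (1−0.41) × (1−0.13) × (1−0.36) = 0.857262
P(Rail signal shows false clear) [OR] = 1 − (1−0.424900) × (1−0.045150) × (1−0.857262) = 0.921618
Rounded to 4 decimal places: P(Rail signal shows false clear) ≈ 0.9216.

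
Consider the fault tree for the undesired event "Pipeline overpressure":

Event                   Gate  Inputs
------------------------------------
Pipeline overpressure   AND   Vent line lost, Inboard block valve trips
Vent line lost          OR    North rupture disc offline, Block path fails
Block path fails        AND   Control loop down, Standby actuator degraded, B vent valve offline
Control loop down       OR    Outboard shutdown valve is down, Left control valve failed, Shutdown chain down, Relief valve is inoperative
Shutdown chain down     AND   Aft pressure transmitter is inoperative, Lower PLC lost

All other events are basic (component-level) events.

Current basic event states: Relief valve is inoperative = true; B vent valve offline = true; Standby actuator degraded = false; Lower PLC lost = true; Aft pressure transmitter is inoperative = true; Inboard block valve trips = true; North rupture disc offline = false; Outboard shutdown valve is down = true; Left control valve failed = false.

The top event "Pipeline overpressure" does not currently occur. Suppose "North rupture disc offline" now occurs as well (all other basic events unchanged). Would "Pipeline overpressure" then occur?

Yes

Counterfactual: set "North rupture disc offline" to occurred.
Shutdown chain down [AND]: Aft pressure transmitter is inoperative=occurs, Lower PLC lost=occurs → all inputs occur → occurs.
Control loop down [OR]: Outboard shutdown valve is down=occurs, Left control valve failed=not, Shutdown chain down=occurs, Relief valve is inoperative=occurs → at least one input occurs → occurs.
Block path fails [AND]: Control loop down=occurs, Standby actuator degraded=not, B vent valve offline=occurs → not all inputs occur → does not occur.
Vent line lost [OR]: North rupture disc offline=occurs, Block path fails=not → at least one input occurs → occurs.
Pipeline overpressure [AND]: Vent line lost=occurs, Inboard block valve trips=occurs → all inputs occur → occurs.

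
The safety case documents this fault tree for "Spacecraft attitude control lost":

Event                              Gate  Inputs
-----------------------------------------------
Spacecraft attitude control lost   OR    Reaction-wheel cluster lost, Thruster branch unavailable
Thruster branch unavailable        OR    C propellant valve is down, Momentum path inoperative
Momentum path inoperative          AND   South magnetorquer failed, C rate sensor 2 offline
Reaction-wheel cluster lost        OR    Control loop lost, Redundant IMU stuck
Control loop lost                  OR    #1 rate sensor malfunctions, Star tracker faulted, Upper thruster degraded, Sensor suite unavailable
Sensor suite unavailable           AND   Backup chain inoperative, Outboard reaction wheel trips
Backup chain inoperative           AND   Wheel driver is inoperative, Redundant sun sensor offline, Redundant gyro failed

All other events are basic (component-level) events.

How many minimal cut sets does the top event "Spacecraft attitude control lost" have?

7

Backup chain inoperative [AND]: one cut set from each child combined → 1 × 1 × 1 = 1 cut set(s).
Sensor suite unavailable [AND]: one cut set from each child combined → 1 × 1 = 1 cut set(s).
Control loop lost [OR]: union of children's cut sets → 4 cut set(s).
Reaction-wheel cluster lost [OR]: union of children's cut sets → 5 cut set(s).
Momentum path inoperative [AND]: one cut set from each child combined → 1 × 1 = 1 cut set(s).
Thruster branch unavailable [OR]: union of children's cut sets → 2 cut set(s).
Spacecraft attitude control lost [OR]: union of children's cut sets → 7 cut set(s).
Minimal cut sets: {#1 rate sensor malfunctions}; {Star tracker faulted}; {Upper thruster degraded}; {Outboard reaction wheel trips, Redundant gyro failed, Redundant sun sensor offline, Wheel driver is inoperative}; {Redundant IMU stuck}; {C propellant valve is down}; {C rate sensor 2 offline, South magnetorquer failed}.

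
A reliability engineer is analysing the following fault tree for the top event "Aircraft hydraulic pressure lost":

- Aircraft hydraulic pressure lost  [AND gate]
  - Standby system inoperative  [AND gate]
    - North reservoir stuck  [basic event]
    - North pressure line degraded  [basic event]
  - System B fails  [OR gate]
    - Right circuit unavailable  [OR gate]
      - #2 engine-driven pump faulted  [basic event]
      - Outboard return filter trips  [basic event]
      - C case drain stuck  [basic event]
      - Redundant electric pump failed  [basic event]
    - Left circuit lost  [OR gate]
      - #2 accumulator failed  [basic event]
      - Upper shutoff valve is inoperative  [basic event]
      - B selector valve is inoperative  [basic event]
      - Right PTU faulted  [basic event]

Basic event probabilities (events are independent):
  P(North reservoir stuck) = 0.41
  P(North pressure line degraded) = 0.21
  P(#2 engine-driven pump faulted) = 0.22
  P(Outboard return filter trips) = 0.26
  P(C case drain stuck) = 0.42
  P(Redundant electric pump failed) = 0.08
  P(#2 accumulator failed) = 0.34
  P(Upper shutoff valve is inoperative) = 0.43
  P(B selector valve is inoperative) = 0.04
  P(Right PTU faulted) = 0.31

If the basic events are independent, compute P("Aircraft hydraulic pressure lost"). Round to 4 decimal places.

P(Standby system inoperative) [AND] = 0.41 × 0.21 = 0.086100
P(Right circuit unavailable) [OR] = 1 − (1−0.22) × (1−0.26) × (1−0.42) × (1−0.08) = 0.692006
P(Left circuit lost) [OR] = 1 − (1−0.34) × (1−0.43) × (1−0.04) × (1−0.31) = 0.750805
P(System B fails) [OR] = 1 − (1−0.692006) × (1−0.750805) = 0.923249
P(Aircraft hydraulic pressure lost) [AND] = 0.086100 × 0.923249 = 0.079492
Rounded to 4 decimal places: P(Aircraft hydraulic pressure lost) ≈ 0.0795.

0.0795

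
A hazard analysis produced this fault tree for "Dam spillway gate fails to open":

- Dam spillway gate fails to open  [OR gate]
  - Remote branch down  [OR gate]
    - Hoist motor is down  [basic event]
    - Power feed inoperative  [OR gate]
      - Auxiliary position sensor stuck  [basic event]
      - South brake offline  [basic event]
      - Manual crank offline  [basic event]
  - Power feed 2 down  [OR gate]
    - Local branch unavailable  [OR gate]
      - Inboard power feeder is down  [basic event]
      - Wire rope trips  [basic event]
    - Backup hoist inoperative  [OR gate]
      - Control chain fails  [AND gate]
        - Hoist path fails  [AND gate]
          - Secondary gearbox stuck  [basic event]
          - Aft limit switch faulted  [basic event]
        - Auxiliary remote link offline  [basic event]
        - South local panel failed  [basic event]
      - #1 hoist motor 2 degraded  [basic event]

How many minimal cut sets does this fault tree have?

Power feed inoperative [OR]: union of children's cut sets → 3 cut set(s).
Remote branch down [OR]: union of children's cut sets → 4 cut set(s).
Local branch unavailable [OR]: union of children's cut sets → 2 cut set(s).
Hoist path fails [AND]: one cut set from each child combined → 1 × 1 = 1 cut set(s).
Control chain fails [AND]: one cut set from each child combined → 1 × 1 × 1 = 1 cut set(s).
Backup hoist inoperative [OR]: union of children's cut sets → 2 cut set(s).
Power feed 2 down [OR]: union of children's cut sets → 4 cut set(s).
Dam spillway gate fails to open [OR]: union of children's cut sets → 8 cut set(s).
Minimal cut sets: {Hoist motor is down}; {Auxiliary position sensor stuck}; {South brake offline}; {Manual crank offline}; {Inboard power feeder is down}; {Wire rope trips}; {Aft limit switch faulted, Auxiliary remote link offline, Secondary gearbox stuck, South local panel failed}; {#1 hoist motor 2 degraded}.

8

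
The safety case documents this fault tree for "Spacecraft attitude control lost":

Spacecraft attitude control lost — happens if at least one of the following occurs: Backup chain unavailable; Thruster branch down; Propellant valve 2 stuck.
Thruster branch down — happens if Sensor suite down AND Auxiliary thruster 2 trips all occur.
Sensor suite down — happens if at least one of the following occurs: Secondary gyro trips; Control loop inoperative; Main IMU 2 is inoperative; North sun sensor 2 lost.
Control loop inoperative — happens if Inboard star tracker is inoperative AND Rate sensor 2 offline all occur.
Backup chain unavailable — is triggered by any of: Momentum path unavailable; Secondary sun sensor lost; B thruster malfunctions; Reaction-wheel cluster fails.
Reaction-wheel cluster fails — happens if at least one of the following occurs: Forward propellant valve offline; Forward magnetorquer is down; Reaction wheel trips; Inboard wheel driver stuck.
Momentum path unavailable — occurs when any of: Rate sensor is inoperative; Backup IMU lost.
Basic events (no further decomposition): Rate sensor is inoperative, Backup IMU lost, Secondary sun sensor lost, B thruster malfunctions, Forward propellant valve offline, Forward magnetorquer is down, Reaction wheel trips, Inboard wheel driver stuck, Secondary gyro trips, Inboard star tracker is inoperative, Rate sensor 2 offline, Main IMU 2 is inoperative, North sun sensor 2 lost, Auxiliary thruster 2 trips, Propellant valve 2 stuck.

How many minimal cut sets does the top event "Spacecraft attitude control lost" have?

Momentum path unavailable [OR]: union of children's cut sets → 2 cut set(s).
Reaction-wheel cluster fails [OR]: union of children's cut sets → 4 cut set(s).
Backup chain unavailable [OR]: union of children's cut sets → 8 cut set(s).
Control loop inoperative [AND]: one cut set from each child combined → 1 × 1 = 1 cut set(s).
Sensor suite down [OR]: union of children's cut sets → 4 cut set(s).
Thruster branch down [AND]: one cut set from each child combined → 4 × 1 = 4 cut set(s).
Spacecraft attitude control lost [OR]: union of children's cut sets → 13 cut set(s).

13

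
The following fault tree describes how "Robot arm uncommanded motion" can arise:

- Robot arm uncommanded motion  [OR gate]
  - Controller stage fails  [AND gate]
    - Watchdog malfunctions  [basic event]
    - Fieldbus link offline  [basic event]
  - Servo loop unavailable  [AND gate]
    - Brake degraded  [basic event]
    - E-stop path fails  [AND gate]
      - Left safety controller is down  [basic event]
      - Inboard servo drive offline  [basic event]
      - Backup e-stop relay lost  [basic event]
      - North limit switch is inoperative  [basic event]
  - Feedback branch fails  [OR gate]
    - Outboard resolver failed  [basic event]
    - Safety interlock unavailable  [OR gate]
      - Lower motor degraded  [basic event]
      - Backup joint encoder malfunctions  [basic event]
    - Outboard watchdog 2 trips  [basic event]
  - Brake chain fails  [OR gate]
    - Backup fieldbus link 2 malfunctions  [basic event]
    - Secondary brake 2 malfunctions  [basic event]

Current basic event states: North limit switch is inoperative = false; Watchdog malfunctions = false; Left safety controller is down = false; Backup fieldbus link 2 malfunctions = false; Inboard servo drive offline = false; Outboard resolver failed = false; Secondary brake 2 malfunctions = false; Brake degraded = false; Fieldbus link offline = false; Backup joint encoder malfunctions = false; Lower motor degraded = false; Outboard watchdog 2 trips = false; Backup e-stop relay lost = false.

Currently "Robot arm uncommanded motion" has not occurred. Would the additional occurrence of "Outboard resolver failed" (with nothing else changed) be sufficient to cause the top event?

Yes

Counterfactual: set "Outboard resolver failed" to occurred.
Controller stage fails [AND]: Watchdog malfunctions=not, Fieldbus link offline=not → not all inputs occur → does not occur.
E-stop path fails [AND]: Left safety controller is down=not, Inboard servo drive offline=not, Backup e-stop relay lost=not, North limit switch is inoperative=not → not all inputs occur → does not occur.
Servo loop unavailable [AND]: Brake degraded=not, E-stop path fails=not → not all inputs occur → does not occur.
Safety interlock unavailable [OR]: Lower motor degraded=not, Backup joint encoder malfunctions=not → no input occurs → does not occur.
Feedback branch fails [OR]: Outboard resolver failed=occurs, Safety interlock unavailable=not, Outboard watchdog 2 trips=not → at least one input occurs → occurs.
Brake chain fails [OR]: Backup fieldbus link 2 malfunctions=not, Secondary brake 2 malfunctions=not → no input occurs → does not occur.
Robot arm uncommanded motion [OR]: Controller stage fails=not, Servo loop unavailable=not, Feedback branch fails=occurs, Brake chain fails=not → at least one input occurs → occurs.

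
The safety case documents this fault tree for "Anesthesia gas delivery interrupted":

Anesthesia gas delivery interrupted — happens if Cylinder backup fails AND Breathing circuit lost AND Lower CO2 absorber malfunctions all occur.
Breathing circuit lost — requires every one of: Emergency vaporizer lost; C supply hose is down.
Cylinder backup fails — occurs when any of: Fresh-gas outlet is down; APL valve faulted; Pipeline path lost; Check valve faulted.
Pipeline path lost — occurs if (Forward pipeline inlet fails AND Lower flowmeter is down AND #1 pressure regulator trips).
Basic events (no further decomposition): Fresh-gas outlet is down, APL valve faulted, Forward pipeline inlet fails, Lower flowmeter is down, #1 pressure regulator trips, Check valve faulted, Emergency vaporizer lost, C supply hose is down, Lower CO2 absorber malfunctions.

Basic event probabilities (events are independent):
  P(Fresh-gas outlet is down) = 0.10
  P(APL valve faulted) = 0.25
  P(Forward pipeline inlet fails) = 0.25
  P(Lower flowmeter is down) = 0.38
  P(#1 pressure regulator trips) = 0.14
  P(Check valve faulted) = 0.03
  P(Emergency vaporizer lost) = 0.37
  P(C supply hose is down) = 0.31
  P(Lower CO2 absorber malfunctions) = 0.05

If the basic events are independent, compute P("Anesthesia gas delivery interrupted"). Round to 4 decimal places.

P(Pipeline path lost) [AND] = 0.25 × 0.38 × 0.14 = 0.013300
P(Cylinder backup fails) [OR] = 1 − (1−0.10) × (1−0.25) × (1−0.013300) × (1−0.03) = 0.353958
P(Breathing circuit lost) [AND] = 0.37 × 0.31 = 0.114700
P(Anesthesia gas delivery interrupted) [AND] = 0.353958 × 0.114700 × 0.05 = 0.002030
Rounded to 4 decimal places: P(Anesthesia gas delivery interrupted) ≈ 0.0020.

0.0020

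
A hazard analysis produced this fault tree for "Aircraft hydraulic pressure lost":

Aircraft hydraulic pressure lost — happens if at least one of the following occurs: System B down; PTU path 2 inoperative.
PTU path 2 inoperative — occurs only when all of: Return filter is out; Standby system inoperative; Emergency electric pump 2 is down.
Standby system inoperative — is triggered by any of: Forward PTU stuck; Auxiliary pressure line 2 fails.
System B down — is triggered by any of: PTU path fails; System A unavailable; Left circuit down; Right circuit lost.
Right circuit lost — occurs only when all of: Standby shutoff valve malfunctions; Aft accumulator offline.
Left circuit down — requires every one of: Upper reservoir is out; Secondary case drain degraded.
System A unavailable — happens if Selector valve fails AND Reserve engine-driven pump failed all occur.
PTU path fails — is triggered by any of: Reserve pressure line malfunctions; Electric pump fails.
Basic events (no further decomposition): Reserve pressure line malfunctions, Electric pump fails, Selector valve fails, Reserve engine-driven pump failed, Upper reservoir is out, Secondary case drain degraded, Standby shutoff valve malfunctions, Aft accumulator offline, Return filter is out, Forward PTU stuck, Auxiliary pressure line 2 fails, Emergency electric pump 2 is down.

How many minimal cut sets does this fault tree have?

PTU path fails [OR]: union of children's cut sets → 2 cut set(s).
System A unavailable [AND]: one cut set from each child combined → 1 × 1 = 1 cut set(s).
Left circuit down [AND]: one cut set from each child combined → 1 × 1 = 1 cut set(s).
Right circuit lost [AND]: one cut set from each child combined → 1 × 1 = 1 cut set(s).
System B down [OR]: union of children's cut sets → 5 cut set(s).
Standby system inoperative [OR]: union of children's cut sets → 2 cut set(s).
PTU path 2 inoperative [AND]: one cut set from each child combined → 1 × 2 × 1 = 2 cut set(s).
Aircraft hydraulic pressure lost [OR]: union of children's cut sets → 7 cut set(s).
Minimal cut sets: {Reserve pressure line malfunctions}; {Electric pump fails}; {Reserve engine-driven pump failed, Selector valve fails}; {Secondary case drain degraded, Upper reservoir is out}; {Aft accumulator offline, Standby shutoff valve malfunctions}; {Emergency electric pump 2 is down, Forward PTU stuck, Return filter is out}; {Auxiliary pressure line 2 fails, Emergency electric pump 2 is down, Return filter is out}.

7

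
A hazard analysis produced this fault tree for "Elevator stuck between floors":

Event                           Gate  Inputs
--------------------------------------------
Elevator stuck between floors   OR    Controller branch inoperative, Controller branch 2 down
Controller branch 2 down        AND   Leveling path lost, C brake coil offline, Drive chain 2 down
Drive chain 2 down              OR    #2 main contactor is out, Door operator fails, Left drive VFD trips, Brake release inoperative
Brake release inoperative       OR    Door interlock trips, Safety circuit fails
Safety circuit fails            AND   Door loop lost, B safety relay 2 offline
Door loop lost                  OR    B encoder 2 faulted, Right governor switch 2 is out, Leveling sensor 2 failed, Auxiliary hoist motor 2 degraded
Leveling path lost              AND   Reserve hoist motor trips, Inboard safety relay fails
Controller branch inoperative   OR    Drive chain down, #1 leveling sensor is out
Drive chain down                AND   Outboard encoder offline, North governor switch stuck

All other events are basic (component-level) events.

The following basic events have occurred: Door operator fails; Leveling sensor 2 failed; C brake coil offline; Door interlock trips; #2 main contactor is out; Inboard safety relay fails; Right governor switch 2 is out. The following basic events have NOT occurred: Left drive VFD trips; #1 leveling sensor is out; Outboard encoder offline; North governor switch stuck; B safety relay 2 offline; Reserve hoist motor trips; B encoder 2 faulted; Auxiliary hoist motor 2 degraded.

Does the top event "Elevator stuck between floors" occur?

No

Drive chain down [AND]: Outboard encoder offline=not, North governor switch stuck=not → not all inputs occur → does not occur.
Controller branch inoperative [OR]: Drive chain down=not, #1 leveling sensor is out=not → no input occurs → does not occur.
Leveling path lost [AND]: Reserve hoist motor trips=not, Inboard safety relay fails=occurs → not all inputs occur → does not occur.
Door loop lost [OR]: B encoder 2 faulted=not, Right governor switch 2 is out=occurs, Leveling sensor 2 failed=occurs, Auxiliary hoist motor 2 degraded=not → at least one input occurs → occurs.
Safety circuit fails [AND]: Door loop lost=occurs, B safety relay 2 offline=not → not all inputs occur → does not occur.
Brake release inoperative [OR]: Door interlock trips=occurs, Safety circuit fails=not → at least one input occurs → occurs.
Drive chain 2 down [OR]: #2 main contactor is out=occurs, Door operator fails=occurs, Left drive VFD trips=not, Brake release inoperative=occurs → at least one input occurs → occurs.
Controller branch 2 down [AND]: Leveling path lost=not, C brake coil offline=occurs, Drive chain 2 down=occurs → not all inputs occur → does not occur.
Elevator stuck between floors [OR]: Controller branch inoperative=not, Controller branch 2 down=not → no input occurs → does not occur.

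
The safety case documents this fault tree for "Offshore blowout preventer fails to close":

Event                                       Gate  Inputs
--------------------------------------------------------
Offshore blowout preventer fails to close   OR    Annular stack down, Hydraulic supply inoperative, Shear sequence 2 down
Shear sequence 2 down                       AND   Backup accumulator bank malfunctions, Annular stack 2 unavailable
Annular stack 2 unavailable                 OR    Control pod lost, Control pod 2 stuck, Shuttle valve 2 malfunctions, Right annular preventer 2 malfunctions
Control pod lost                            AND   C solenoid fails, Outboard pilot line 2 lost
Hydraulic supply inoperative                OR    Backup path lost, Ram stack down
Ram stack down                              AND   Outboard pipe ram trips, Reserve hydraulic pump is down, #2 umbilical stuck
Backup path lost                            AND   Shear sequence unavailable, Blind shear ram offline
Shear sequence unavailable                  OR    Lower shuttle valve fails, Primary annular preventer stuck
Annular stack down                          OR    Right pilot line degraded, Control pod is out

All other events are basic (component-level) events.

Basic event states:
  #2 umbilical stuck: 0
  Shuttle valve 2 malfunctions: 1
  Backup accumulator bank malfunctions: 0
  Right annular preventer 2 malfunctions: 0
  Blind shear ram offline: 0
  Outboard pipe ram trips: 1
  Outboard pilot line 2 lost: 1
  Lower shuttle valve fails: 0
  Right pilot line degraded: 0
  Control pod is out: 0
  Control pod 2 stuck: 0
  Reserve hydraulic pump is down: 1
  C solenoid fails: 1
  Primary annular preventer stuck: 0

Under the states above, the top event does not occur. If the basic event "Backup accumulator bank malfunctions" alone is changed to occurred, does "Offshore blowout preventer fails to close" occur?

Yes

Counterfactual: set "Backup accumulator bank malfunctions" to occurred.
Annular stack down [OR]: Right pilot line degraded=not, Control pod is out=not → no input occurs → does not occur.
Shear sequence unavailable [OR]: Lower shuttle valve fails=not, Primary annular preventer stuck=not → no input occurs → does not occur.
Backup path lost [AND]: Shear sequence unavailable=not, Blind shear ram offline=not → not all inputs occur → does not occur.
Ram stack down [AND]: Outboard pipe ram trips=occurs, Reserve hydraulic pump is down=occurs, #2 umbilical stuck=not → not all inputs occur → does not occur.
Hydraulic supply inoperative [OR]: Backup path lost=not, Ram stack down=not → no input occurs → does not occur.
Control pod lost [AND]: C solenoid fails=occurs, Outboard pilot line 2 lost=occurs → all inputs occur → occurs.
Annular stack 2 unavailable [OR]: Control pod lost=occurs, Control pod 2 stuck=not, Shuttle valve 2 malfunctions=occurs, Right annular preventer 2 malfunctions=not → at least one input occurs → occurs.
Shear sequence 2 down [AND]: Backup accumulator bank malfunctions=occurs, Annular stack 2 unavailable=occurs → all inputs occur → occurs.
Offshore blowout preventer fails to close [OR]: Annular stack down=not, Hydraulic supply inoperative=not, Shear sequence 2 down=occurs → at least one input occurs → occurs.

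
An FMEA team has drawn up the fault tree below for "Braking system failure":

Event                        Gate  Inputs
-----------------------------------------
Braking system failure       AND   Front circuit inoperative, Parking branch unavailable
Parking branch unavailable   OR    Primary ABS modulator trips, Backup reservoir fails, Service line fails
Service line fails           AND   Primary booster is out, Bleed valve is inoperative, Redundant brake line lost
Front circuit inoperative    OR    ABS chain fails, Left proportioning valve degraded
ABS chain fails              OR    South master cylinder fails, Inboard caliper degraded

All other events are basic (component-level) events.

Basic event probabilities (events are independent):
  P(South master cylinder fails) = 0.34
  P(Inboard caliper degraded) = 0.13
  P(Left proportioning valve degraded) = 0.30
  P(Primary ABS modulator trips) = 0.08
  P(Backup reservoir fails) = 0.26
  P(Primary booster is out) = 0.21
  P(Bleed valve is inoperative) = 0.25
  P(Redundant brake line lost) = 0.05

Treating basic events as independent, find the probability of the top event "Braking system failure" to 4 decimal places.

P(ABS chain fails) [OR] = 1 − (1−0.34) × (1−0.13) = 0.425800
P(Front circuit inoperative) [OR] = 1 − (1−0.425800) × (1−0.30) = 0.598060
P(Service line fails) [AND] = 0.21 × 0.25 × 0.05 = 0.002625
P(Parking branch unavailable) [OR] = 1 − (1−0.08) × (1−0.26) × (1−0.002625) = 0.320987
P(Braking system failure) [AND] = 0.598060 × 0.320987 = 0.191969
Rounded to 4 decimal places: P(Braking system failure) ≈ 0.1920.

0.1920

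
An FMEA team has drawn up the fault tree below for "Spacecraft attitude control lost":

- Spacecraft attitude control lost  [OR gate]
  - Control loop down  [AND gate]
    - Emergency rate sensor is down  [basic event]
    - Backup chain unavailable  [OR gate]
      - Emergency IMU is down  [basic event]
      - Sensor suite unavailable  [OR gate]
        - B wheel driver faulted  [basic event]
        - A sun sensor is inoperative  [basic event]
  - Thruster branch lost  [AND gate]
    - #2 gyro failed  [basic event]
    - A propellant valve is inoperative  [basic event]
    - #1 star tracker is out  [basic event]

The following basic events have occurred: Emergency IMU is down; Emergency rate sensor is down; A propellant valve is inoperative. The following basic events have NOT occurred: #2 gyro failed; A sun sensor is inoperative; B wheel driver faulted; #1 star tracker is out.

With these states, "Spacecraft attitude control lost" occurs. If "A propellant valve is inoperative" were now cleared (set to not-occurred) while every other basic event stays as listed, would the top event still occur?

Counterfactual: set "A propellant valve is inoperative" to not occurred.
Sensor suite unavailable [OR]: B wheel driver faulted=not, A sun sensor is inoperative=not → no input occurs → does not occur.
Backup chain unavailable [OR]: Emergency IMU is down=occurs, Sensor suite unavailable=not → at least one input occurs → occurs.
Control loop down [AND]: Emergency rate sensor is down=occurs, Backup chain unavailable=occurs → all inputs occur → occurs.
Thruster branch lost [AND]: #2 gyro failed=not, A propellant valve is inoperative=not, #1 star tracker is out=not → not all inputs occur → does not occur.
Spacecraft attitude control lost [OR]: Control loop down=occurs, Thruster branch lost=not → at least one input occurs → occurs.

Yes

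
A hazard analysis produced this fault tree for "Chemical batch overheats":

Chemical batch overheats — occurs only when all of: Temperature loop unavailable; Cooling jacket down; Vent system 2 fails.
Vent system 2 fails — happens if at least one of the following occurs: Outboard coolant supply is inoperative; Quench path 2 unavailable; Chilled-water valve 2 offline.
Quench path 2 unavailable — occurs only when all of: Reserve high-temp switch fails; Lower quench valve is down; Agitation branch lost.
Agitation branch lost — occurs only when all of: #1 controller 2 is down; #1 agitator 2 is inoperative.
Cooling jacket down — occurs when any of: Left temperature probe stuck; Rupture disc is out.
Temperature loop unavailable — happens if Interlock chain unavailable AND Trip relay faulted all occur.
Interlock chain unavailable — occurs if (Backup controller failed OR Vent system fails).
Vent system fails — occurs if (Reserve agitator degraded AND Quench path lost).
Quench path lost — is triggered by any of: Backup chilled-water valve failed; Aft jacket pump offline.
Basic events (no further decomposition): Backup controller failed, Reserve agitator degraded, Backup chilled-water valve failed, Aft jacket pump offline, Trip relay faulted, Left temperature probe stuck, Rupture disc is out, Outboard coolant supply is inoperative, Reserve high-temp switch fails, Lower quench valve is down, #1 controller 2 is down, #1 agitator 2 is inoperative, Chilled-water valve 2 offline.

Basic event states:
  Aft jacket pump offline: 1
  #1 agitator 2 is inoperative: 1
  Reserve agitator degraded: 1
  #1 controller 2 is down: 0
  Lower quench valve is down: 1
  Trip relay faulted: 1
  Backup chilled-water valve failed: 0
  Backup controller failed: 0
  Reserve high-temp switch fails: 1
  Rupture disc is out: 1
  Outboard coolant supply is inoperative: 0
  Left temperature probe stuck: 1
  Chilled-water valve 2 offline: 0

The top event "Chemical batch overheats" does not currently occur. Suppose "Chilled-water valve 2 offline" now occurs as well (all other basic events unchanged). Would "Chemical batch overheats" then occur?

Yes

Counterfactual: set "Chilled-water valve 2 offline" to occurred.
Quench path lost [OR]: Backup chilled-water valve failed=not, Aft jacket pump offline=occurs → at least one input occurs → occurs.
Vent system fails [AND]: Reserve agitator degraded=occurs, Quench path lost=occurs → all inputs occur → occurs.
Interlock chain unavailable [OR]: Backup controller failed=not, Vent system fails=occurs → at least one input occurs → occurs.
Temperature loop unavailable [AND]: Interlock chain unavailable=occurs, Trip relay faulted=occurs → all inputs occur → occurs.
Cooling jacket down [OR]: Left temperature probe stuck=occurs, Rupture disc is out=occurs → at least one input occurs → occurs.
Agitation branch lost [AND]: #1 controller 2 is down=not, #1 agitator 2 is inoperative=occurs → not all inputs occur → does not occur.
Quench path 2 unavailable [AND]: Reserve high-temp switch fails=occurs, Lower quench valve is down=occurs, Agitation branch lost=not → not all inputs occur → does not occur.
Vent system 2 fails [OR]: Outboard coolant supply is inoperative=not, Quench path 2 unavailable=not, Chilled-water valve 2 offline=occurs → at least one input occurs → occurs.
Chemical batch overheats [AND]: Temperature loop unavailable=occurs, Cooling jacket down=occurs, Vent system 2 fails=occurs → all inputs occur → occurs.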